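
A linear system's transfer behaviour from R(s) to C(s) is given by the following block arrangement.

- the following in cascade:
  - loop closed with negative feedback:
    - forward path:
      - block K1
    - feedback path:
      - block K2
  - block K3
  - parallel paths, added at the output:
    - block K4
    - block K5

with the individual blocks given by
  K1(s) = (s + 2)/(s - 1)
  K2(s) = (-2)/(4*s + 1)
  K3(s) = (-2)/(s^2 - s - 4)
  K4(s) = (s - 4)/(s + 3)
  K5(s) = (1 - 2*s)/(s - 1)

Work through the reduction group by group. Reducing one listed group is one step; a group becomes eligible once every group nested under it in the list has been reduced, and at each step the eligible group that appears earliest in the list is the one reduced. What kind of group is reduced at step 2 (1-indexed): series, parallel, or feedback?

Step 1: apply the feedback formula to K1, K2
Step 2: parallel reduction of K4, K5
Step 3: combine [K1/(1+K1*K2)], K3, (K4+K5) in series
Step 2: parallel.

Hence the answer: parallel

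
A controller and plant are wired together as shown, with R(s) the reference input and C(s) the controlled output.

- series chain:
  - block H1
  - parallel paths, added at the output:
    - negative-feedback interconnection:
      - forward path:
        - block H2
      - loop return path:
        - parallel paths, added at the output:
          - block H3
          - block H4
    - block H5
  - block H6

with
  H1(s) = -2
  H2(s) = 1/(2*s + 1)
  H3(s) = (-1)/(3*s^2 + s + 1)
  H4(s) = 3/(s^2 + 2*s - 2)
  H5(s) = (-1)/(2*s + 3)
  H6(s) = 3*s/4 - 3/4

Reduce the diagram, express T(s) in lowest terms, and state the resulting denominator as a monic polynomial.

Answer: s^6 + 13*s^5/3 + 53*s^4/12 + 13*s^3/12 + 3*s^2/4 - s/4 + 3/4

Working:
Step 1 - combine H3, H4 in parallel = (8*s^2 + s + 5)/(3*s^4 + 7*s^3 - 3*s^2 - 2)
Step 2 - feedback reduction of H2, (H3+H4) = (3*s^4 + 7*s^3 - 3*s^2 - 2)/(6*s^5 + 17*s^4 + s^3 + 5*s^2 - 3*s + 3)
Step 3 - reduce the parallel group [H2/(1+H2*(H3+H4))], H5 = (6*s^4 + 14*s^3 - 14*s^2 - s - 9)/(12*s^6 + 52*s^5 + 53*s^4 + 13*s^3 + 9*s^2 - 3*s + 9)
Step 4 - cascade H1, ([H2/(1+H2*(H3+H4))]+H5), H6 = (-18*s^5 - 24*s^4 + 84*s^3 - 39*s^2 + 24*s - 27)/(24*s^6 + 104*s^5 + 106*s^4 + 26*s^3 + 18*s^2 - 6*s + 18)
Step 4 gives the fully reduced T(s), with no common factor left to cancel. The denominator's leading coefficient is 24, so divide each of its coefficients by 24 to get the monic form.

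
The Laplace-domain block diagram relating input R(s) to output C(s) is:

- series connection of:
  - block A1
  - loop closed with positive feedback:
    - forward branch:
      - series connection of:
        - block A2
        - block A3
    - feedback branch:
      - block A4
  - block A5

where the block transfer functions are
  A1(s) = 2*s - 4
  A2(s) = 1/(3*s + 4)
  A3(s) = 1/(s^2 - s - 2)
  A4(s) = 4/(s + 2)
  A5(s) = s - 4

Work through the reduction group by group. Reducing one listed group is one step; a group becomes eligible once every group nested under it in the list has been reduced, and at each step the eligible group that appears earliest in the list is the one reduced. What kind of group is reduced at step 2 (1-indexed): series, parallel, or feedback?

Step 1. series reduction of A2, A3
Step 2. apply the feedback formula to (A2*A3), A4
Step 3. reduce the series chain A1, [(A2*A3)/(1-(A2*A3)*A4)], A5
The group at step 2 is a feedback group.

Therefore the answer is feedback.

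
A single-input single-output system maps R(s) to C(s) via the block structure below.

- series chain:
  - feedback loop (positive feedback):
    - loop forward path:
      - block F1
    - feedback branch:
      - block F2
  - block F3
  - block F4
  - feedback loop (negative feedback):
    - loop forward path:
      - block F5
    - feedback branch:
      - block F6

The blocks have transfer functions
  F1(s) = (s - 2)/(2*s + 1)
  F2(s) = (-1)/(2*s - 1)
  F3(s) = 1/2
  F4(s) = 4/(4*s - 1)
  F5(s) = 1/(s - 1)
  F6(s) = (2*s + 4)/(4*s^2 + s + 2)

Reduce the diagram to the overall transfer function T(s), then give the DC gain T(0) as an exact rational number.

First reduce the diagram to T(s).

1. feedback reduction of F1, F2, giving (2*s^2 - 5*s + 2)/(4*s^2 + s - 3)
2. apply the feedback formula to F5, F6, giving (4*s^2 + s + 2)/(4*s^3 - 3*s^2 + 3*s + 2)
3. combine [F1/(1-F1*F2)], F3, F4, [F5/(1+F5*F6)] in series, giving (16*s^4 - 36*s^3 + 14*s^2 - 16*s + 8)/(64*s^6 - 48*s^5 - 4*s^4 + 83*s^3 - 48*s^2 - 17*s + 6)
Evaluating the step-3 result (the overall T(s)) at s = 0 gives T(0) = 8/6 = 4/3.

Answer: 4/3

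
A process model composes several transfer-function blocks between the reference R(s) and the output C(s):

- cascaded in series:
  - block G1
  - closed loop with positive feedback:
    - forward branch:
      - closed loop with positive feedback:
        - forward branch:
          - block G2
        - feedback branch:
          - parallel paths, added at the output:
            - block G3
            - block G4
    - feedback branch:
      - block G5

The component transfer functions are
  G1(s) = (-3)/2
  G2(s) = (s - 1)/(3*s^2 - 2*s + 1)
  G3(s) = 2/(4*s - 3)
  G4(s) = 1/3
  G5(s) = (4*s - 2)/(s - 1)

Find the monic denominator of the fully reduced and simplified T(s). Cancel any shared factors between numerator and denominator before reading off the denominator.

Reducing step by step:

1. reduce the parallel group G3, G4 = (4*s + 3)/(12*s - 9)
2. collapse the loop (G2 forward, (G3+G4) return) = (12*s^2 - 21*s + 9)/(36*s^3 - 55*s^2 + 31*s - 6)
3. close the feedback loop around [G2/(1-G2*(G3+G4))], G5 = (12*s - 9)/(36*s^2 - 67*s + 24)
4. cascade G1, [[G2/(1-G2*(G3+G4))]/(1-[G2/(1-G2*(G3+G4))]*G5)] = (27 - 36*s)/(72*s^2 - 134*s + 48)
Step 4 gives the fully reduced T(s), with no common factor left to cancel. The denominator's leading coefficient is 72, so divide each of its coefficients by 72 to get the monic form.

Answer: s^2 - 67*s/36 + 2/3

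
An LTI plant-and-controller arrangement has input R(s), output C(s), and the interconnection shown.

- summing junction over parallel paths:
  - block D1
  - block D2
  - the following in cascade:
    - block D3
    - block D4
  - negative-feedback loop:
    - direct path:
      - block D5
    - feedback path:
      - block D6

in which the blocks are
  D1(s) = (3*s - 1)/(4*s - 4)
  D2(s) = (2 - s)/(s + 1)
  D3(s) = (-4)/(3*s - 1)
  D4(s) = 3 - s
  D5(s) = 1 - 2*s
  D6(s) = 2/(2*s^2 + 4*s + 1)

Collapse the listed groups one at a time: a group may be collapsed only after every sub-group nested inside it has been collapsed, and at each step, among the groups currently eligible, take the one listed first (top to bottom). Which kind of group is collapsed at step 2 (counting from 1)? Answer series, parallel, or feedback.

The answer is feedback.

Reasoning:
Step 1: cascade D3, D4
Step 2: reduce the feedback loop with forward D5 and return D6
Step 3: combine D1, D2, (D3*D4), [D5/(1+D5*D6)] in parallel
So the answer for step 2 is feedback.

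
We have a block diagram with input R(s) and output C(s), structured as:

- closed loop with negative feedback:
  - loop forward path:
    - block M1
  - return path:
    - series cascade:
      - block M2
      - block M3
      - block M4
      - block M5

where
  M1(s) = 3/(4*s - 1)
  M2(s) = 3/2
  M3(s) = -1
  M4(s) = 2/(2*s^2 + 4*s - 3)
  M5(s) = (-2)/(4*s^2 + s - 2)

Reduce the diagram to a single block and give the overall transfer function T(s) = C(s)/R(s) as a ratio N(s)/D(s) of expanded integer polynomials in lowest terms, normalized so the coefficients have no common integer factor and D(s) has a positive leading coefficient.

Reducing step by step:

Step 1. multiply M2, M3, M4, M5 (series) gives 6/(8*s^4 + 18*s^3 - 12*s^2 - 11*s + 6)
Step 2. close the feedback loop around M1, (M2*M3*M4*M5), which is the overall transfer function T(s) = C(s)/R(s) in lowest terms

Answer: (24*s^4 + 54*s^3 - 36*s^2 - 33*s + 18)/(32*s^5 + 64*s^4 - 66*s^3 - 32*s^2 + 35*s + 12)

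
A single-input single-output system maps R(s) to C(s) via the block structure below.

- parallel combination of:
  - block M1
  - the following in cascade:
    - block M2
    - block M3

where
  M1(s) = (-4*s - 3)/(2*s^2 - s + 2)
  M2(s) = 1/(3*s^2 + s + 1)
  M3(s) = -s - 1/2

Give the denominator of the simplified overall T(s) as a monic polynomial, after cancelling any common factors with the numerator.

Reducing step by step:

[1] combine M2, M3 in series -> (-2*s - 1)/(6*s^2 + 2*s + 2)
[2] reduce the parallel group M1, (M2*M3) -> (-28*s^3 - 26*s^2 - 17*s - 8)/(12*s^4 - 2*s^3 + 14*s^2 + 2*s + 4)
The result of step 2 is T(s) in lowest terms. Its denominator has leading coefficient 12; dividing the denominator through by 12 makes it monic.

Answer: s^4 - s^3/6 + 7*s^2/6 + s/6 + 1/3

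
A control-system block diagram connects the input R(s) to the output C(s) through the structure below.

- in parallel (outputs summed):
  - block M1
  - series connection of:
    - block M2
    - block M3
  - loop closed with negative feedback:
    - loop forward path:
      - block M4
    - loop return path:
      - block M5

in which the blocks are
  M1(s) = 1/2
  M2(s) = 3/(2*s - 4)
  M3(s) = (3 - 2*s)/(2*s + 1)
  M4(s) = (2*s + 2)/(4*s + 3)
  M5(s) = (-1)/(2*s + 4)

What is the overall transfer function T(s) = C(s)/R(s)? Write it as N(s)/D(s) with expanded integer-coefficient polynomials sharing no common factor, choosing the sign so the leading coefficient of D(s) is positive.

First reduce the diagram to T(s).

1. series reduction of M2, M3 gives (9 - 6*s)/(4*s^2 - 6*s - 4)
2. feedback reduction of M4, M5 gives (2*s^2 + 6*s + 4)/(4*s^2 + 10*s + 5)
3. add M1, (M2*M3), [M4/(1+M4*M5)] (parallel), giving the overall T(s)

Answer: (16*s^4 - 4*s^3 - 80*s^2 - 23*s + 19)/(16*s^4 + 16*s^3 - 56*s^2 - 70*s - 20)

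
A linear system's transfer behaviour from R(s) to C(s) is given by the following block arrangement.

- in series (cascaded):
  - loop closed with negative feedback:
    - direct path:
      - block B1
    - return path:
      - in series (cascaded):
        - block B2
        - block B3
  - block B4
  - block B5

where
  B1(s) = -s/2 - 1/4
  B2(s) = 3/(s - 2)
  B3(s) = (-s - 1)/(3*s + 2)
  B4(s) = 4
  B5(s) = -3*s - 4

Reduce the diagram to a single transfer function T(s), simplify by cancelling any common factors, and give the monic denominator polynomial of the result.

Step 1. multiply B2, B3 (series) -> (-3*s - 3)/(3*s^2 - 4*s - 4)
Step 2. reduce the feedback loop with forward B1 and return (B2*B3) -> (-6*s^3 + 5*s^2 + 12*s + 4)/(18*s^2 - 7*s - 13)
Step 3. combine [B1/(1+B1*(B2*B3))], B4, B5 in series -> (72*s^4 + 36*s^3 - 224*s^2 - 240*s - 64)/(18*s^2 - 7*s - 13)
That last expression is T(s), already simplified. Scaling its denominator by 1/18 (the reciprocal of the leading coefficient) yields the monic denominator.

Therefore the answer is s^2 - 7*s/18 - 13/18.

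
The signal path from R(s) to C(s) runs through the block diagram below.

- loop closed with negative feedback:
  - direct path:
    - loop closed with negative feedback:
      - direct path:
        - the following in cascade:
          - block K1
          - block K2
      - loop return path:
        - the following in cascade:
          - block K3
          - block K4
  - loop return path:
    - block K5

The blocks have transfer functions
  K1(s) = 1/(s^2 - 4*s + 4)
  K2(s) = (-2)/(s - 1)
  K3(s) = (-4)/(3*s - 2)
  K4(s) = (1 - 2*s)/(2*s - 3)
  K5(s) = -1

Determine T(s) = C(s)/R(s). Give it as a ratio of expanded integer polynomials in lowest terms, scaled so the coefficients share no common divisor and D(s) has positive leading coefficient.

1. combine K1, K2 in series: (-2)/(s^3 - 5*s^2 + 8*s - 4)
2. reduce the series chain K3, K4: (8*s - 4)/(6*s^2 - 13*s + 6)
3. close the feedback loop around (K1*K2), (K3*K4): (-12*s^2 + 26*s - 12)/(6*s^5 - 43*s^4 + 119*s^3 - 158*s^2 + 84*s - 16)
4. apply the feedback formula to [(K1*K2)/(1+(K1*K2)*(K3*K4))], K5 - this is the overall T(s), already in the required normalized form

Answer: (-12*s^2 + 26*s - 12)/(6*s^5 - 43*s^4 + 119*s^3 - 146*s^2 + 58*s - 4)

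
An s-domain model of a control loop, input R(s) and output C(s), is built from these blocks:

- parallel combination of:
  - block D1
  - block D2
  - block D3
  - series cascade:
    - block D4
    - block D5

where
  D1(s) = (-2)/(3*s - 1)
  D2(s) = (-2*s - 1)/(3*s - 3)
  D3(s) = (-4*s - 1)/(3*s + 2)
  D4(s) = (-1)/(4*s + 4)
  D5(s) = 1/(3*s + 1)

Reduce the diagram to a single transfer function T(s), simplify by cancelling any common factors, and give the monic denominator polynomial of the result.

Answer: s^5 + 2*s^4/3 - 10*s^3/9 - 20*s^2/27 + s/9 + 2/27

Working:
1. multiply D4, D5 (series) -> (-1)/(12*s^2 + 16*s + 4)
2. sum the parallel branches D1, D2, D3, (D4*D5) -> (-648*s^5 - 792*s^4 - 63*s^3 + 286*s^2 + 219*s + 38)/(324*s^5 + 216*s^4 - 360*s^3 - 240*s^2 + 36*s + 24)
The result of step 2 is T(s) in lowest terms. Its denominator has leading coefficient 324; dividing the denominator through by 324 makes it monic.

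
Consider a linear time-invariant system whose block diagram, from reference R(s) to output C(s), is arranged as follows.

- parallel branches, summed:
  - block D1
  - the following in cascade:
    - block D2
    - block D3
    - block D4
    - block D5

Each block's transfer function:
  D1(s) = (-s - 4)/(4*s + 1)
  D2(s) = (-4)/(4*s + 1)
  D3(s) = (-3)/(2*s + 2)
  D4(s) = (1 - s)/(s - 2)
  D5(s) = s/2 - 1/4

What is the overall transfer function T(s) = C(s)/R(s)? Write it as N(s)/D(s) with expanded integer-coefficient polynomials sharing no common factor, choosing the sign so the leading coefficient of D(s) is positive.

(1) multiply D2, D3, D4, D5 (series) -> (-6*s^2 + 9*s - 3)/(8*s^3 - 6*s^2 - 18*s - 4)
(2) sum the parallel branches D1, (D2*D3*D4*D5), giving the overall T(s)

Final answer: (-2*s^3 - 12*s^2 + 21*s + 13)/(8*s^3 - 6*s^2 - 18*s - 4)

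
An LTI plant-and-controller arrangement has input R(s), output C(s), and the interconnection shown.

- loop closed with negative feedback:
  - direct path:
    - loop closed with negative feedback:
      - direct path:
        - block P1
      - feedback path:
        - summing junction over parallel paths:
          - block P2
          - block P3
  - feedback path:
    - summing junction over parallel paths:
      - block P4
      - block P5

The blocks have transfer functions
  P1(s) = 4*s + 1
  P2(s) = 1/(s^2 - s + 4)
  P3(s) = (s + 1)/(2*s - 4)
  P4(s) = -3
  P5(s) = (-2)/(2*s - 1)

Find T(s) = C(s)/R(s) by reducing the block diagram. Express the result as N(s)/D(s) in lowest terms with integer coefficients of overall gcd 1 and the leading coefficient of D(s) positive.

1. add P2, P3 (parallel); result (s^3 + 5*s)/(2*s^3 - 6*s^2 + 12*s - 16)
2. reduce the feedback loop with forward P1 and return (P2+P3); result (8*s^4 - 22*s^3 + 42*s^2 - 52*s - 16)/(4*s^4 + 3*s^3 + 14*s^2 + 17*s - 16)
3. add P4, P5 (parallel); result (1 - 6*s)/(2*s - 1)
4. reduce the feedback loop with forward [P1/(1+P1*(P2+P3))] and return (P4+P5), giving the overall T(s)

Answer: (-16*s^5 + 52*s^4 - 106*s^3 + 146*s^2 - 20*s - 16)/(40*s^5 - 142*s^4 + 249*s^3 - 374*s^2 + 5*s)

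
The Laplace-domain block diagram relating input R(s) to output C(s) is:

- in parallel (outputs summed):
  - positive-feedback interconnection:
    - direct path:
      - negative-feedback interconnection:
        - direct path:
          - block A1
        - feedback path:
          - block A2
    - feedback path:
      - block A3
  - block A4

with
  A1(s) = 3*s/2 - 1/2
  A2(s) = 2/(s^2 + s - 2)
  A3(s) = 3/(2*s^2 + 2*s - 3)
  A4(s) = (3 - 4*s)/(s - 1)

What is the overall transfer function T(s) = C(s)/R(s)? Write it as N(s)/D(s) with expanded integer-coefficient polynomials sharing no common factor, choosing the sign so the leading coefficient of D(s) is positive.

The answer is (6*s^6 - 12*s^5 - 61*s^4 + 68*s^3 + 77*s^2 - 124*s + 42)/(4*s^5 + 7*s^4 - 19*s^3 - 7*s^2 + 27*s - 12).

Reasoning:
Step 1: close the feedback loop around A1, A2; result (3*s^3 + 2*s^2 - 7*s + 2)/(2*s^2 + 8*s - 6)
Step 2: feedback reduction of [A1/(1+A1*A2)], A3; result (6*s^5 + 10*s^4 - 19*s^3 - 16*s^2 + 25*s - 6)/(4*s^4 + 11*s^3 - 8*s^2 - 15*s + 12)
Step 3: combine [[A1/(1+A1*A2)]/(1-[A1/(1+A1*A2)]*A3)], A4 in parallel: this yields T(s), and no further normalization is needed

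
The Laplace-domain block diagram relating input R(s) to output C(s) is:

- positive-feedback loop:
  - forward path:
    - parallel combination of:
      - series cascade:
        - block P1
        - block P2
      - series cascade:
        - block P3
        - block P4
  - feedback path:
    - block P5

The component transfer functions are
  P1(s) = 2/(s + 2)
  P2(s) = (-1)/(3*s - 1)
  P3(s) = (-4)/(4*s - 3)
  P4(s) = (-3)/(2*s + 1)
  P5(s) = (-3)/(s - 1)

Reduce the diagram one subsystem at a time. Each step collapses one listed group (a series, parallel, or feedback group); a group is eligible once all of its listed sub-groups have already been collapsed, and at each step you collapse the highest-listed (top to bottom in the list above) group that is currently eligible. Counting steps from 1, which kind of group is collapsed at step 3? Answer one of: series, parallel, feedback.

1. multiply P1, P2 (series)
2. combine P3, P4 in series
3. reduce the parallel group (P1*P2), (P3*P4)
4. collapse the loop (((P1*P2)+(P3*P4)) forward, P5 return)
At step 3 the group reduced is parallel.

Hence the answer: parallel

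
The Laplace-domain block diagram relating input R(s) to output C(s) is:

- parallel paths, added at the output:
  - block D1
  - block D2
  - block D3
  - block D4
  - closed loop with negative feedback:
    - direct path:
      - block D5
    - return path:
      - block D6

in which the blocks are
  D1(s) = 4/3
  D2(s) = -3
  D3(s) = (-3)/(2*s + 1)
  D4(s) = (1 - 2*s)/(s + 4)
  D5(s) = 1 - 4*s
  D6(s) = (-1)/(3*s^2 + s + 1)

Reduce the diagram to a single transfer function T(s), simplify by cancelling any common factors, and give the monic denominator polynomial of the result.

(1) collapse the loop (D5 forward, D6 return) -> (-12*s^3 - s^2 - 3*s + 1)/(3*s^2 + 5*s)
(2) parallel reduction of D1, D2, D3, D4, [D5/(1+D5*D6)] -> (-72*s^5 - 396*s^4 - 461*s^3 - 516*s^2 - 274*s + 12)/(18*s^4 + 111*s^3 + 171*s^2 + 60*s)
That last expression is T(s), already simplified. Scaling its denominator by 1/18 (the reciprocal of the leading coefficient) yields the monic denominator.

Answer: s^4 + 37*s^3/6 + 19*s^2/2 + 10*s/3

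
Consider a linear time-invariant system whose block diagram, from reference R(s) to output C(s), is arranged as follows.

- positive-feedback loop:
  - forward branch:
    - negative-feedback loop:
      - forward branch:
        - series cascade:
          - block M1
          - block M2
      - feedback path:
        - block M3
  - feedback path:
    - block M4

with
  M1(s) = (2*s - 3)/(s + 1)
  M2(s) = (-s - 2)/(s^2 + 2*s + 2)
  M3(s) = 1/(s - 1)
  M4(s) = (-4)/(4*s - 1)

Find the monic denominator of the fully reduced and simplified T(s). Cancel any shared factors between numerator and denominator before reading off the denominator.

Answer: s^5 + 7*s^4/4 - 7*s^3/2 - 7*s^2/4 + 47*s/4 - 7

Working:
Step 1 - combine M1, M2 in series; result (-2*s^2 - s + 6)/(s^3 + 3*s^2 + 4*s + 2)
Step 2 - close the feedback loop around (M1*M2), M3; result (-2*s^3 + s^2 + 7*s - 6)/(s^4 + 2*s^3 - s^2 - 3*s + 4)
Step 3 - reduce the feedback loop with forward [(M1*M2)/(1+(M1*M2)*M3)] and return M4; result (-8*s^4 + 6*s^3 + 27*s^2 - 31*s + 6)/(4*s^5 + 7*s^4 - 14*s^3 - 7*s^2 + 47*s - 28)
T(s) is the step-3 result (common factors already cancelled). Leading coefficient of the denominator: 4. Divide through by 4 for the monic polynomial.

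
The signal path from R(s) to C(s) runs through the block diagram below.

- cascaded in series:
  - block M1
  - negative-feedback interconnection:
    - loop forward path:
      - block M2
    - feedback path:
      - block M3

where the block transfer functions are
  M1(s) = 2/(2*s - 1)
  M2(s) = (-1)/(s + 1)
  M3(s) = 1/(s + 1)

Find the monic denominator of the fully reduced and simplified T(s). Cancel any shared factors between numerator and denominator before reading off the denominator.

Answer: s^3 + 3*s^2/2 - s

Working:
Step 1. reduce the feedback loop with forward M2 and return M3 -> (-s - 1)/(s^2 + 2*s)
Step 2. multiply M1, [M2/(1+M2*M3)] (series) -> (-2*s - 2)/(2*s^3 + 3*s^2 - 2*s)
T(s) is the step-2 result (common factors already cancelled). Leading coefficient of the denominator: 2. Divide through by 2 for the monic polynomial.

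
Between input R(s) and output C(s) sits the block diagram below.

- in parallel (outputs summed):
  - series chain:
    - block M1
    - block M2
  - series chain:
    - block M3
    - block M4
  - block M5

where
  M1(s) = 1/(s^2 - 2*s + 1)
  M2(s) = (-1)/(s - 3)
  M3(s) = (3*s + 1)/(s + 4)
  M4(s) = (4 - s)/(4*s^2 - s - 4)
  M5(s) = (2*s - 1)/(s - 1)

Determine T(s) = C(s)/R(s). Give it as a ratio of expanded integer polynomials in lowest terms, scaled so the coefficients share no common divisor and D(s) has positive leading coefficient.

Reducing step by step:

[1] reduce the series chain M1, M2, giving (-1)/(s^3 - 5*s^2 + 7*s - 3)
[2] cascade M3, M4, giving (-3*s^2 + 11*s + 4)/(4*s^3 + 15*s^2 - 8*s - 16)
[3] combine (M1*M2), (M3*M4), M5 in parallel, giving the overall T(s)

Answer: (8*s^6 - 9*s^5 - 85*s^4 + 102*s^3 + 70*s^2 - 133*s + 52)/(4*s^6 - 5*s^5 - 55*s^4 + 117*s^3 - 21*s^2 - 88*s + 48)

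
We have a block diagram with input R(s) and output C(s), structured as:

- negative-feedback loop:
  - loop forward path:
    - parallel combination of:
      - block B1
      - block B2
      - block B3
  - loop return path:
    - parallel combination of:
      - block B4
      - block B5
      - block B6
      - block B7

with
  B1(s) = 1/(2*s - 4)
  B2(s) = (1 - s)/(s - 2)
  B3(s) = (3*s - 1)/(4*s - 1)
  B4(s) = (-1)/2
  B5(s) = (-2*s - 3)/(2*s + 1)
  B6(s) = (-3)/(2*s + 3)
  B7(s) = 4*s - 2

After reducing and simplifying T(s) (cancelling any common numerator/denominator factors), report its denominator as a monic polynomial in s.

First reduce the diagram to T(s).

[1] combine B1, B2, B3 in parallel gives (1 - 2*s^2)/(8*s^2 - 18*s + 4)
[2] sum the parallel branches B4, B5, B6, B7 gives (32*s^3 + 36*s^2 - 52*s - 39)/(8*s^2 + 16*s + 6)
[3] collapse the loop ((B1+B2+B3) forward, (B4+B5+B6+B7) return) gives (16*s^4 + 32*s^3 + 4*s^2 - 16*s - 6)/(64*s^5 + 8*s^4 - 120*s^3 + 94*s^2 + 96*s + 15)
T(s) is the step-3 result (common factors already cancelled). Leading coefficient of the denominator: 64. Divide through by 64 for the monic polynomial.

Answer: s^5 + s^4/8 - 15*s^3/8 + 47*s^2/32 + 3*s/2 + 15/64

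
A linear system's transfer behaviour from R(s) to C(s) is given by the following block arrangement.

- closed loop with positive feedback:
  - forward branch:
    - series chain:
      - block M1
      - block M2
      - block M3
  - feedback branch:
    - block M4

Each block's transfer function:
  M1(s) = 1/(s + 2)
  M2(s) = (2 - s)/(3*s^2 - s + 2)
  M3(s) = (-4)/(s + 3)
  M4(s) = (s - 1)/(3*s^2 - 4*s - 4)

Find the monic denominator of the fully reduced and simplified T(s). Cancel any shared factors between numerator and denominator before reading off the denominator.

The answer is s^5 + 16*s^4/3 + 73*s^3/9 + 14*s^2/3 + 40*s/9 + 28/9.

Reasoning:
1. cascade M1, M2, M3; result (4*s - 8)/(3*s^4 + 14*s^3 + 15*s^2 + 4*s + 12)
2. collapse the loop ((M1*M2*M3) forward, M4 return); result (12*s^2 - 16*s - 16)/(9*s^5 + 48*s^4 + 73*s^3 + 42*s^2 + 40*s + 28)
That last expression is T(s), already simplified. Scaling its denominator by 1/9 (the reciprocal of the leading coefficient) yields the monic denominator.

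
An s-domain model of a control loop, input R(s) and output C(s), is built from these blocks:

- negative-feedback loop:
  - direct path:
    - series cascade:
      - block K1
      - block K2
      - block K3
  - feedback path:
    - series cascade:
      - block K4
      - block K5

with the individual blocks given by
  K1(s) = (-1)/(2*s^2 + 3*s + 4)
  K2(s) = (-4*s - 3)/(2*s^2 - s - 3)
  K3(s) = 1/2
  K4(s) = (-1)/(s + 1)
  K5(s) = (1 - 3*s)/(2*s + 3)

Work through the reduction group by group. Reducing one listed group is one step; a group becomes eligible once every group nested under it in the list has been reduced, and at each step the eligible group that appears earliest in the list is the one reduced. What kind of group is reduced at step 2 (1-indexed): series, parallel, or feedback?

The answer is series.

Reasoning:
[1] multiply K1, K2, K3 (series)
[2] combine K4, K5 in series
[3] feedback reduction of (K1*K2*K3), (K4*K5)
The group at step 2 is a series group.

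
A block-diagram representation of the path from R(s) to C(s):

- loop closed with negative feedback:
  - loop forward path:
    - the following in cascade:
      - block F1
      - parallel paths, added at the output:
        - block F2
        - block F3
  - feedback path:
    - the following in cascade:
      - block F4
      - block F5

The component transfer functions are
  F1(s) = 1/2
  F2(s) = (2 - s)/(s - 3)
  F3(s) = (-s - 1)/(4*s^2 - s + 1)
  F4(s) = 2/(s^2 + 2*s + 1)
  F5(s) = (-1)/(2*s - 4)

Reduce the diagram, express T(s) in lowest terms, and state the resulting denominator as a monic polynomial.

[1] add F2, F3 (parallel); result (-4*s^3 + 8*s^2 - s + 5)/(4*s^3 - 13*s^2 + 4*s - 3)
[2] series reduction of F1, (F2+F3); result (-4*s^3 + 8*s^2 - s + 5)/(8*s^3 - 26*s^2 + 8*s - 6)
[3] cascade F4, F5; result (-1)/(s^3 - 3*s - 2)
[4] apply the feedback formula to (F1*(F2+F3)), (F4*F5); result (-4*s^6 + 8*s^5 + 11*s^4 - 11*s^3 - 13*s^2 - 13*s - 10)/(8*s^6 - 26*s^5 - 16*s^4 + 60*s^3 + 20*s^2 + 3*s + 7)
That last expression is T(s), already simplified. Scaling its denominator by 1/8 (the reciprocal of the leading coefficient) yields the monic denominator.

Answer: s^6 - 13*s^5/4 - 2*s^4 + 15*s^3/2 + 5*s^2/2 + 3*s/8 + 7/8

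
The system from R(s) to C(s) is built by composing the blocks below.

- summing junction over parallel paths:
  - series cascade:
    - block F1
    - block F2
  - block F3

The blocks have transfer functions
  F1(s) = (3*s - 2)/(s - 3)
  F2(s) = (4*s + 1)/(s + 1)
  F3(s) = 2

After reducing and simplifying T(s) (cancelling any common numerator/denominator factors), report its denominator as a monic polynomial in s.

Reducing step by step:

Step 1. reduce the series chain F1, F2; result (12*s^2 - 5*s - 2)/(s^2 - 2*s - 3)
Step 2. add (F1*F2), F3 (parallel); result (14*s^2 - 9*s - 8)/(s^2 - 2*s - 3)
No further cancellation is possible in the step-2 result, so that is T(s). Its denominator is already monic.

Answer: s^2 - 2*s - 3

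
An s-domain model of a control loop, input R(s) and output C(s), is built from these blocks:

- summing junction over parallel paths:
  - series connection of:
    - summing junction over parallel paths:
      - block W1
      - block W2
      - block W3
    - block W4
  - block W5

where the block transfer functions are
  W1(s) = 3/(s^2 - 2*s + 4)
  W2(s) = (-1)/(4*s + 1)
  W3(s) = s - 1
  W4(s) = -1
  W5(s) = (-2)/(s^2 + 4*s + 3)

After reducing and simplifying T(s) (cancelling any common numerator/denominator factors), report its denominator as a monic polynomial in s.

Reducing step by step:

(1) reduce the parallel group W1, W2, W3 = (4*s^4 - 11*s^3 + 20*s^2 + 4*s - 5)/(4*s^3 - 7*s^2 + 14*s + 4)
(2) reduce the series chain (W1+W2+W3), W4 = (-4*s^4 + 11*s^3 - 20*s^2 - 4*s + 5)/(4*s^3 - 7*s^2 + 14*s + 4)
(3) reduce the parallel group ((W1+W2+W3)*W4), W5 = (-4*s^6 - 5*s^5 + 12*s^4 - 59*s^3 - 57*s^2 - 20*s + 7)/(4*s^5 + 9*s^4 - 2*s^3 + 39*s^2 + 58*s + 12)
No further cancellation is possible in the step-3 result, so that is T(s). Its denominator becomes monic after dividing by the leading coefficient 4.

Answer: s^5 + 9*s^4/4 - s^3/2 + 39*s^2/4 + 29*s/2 + 3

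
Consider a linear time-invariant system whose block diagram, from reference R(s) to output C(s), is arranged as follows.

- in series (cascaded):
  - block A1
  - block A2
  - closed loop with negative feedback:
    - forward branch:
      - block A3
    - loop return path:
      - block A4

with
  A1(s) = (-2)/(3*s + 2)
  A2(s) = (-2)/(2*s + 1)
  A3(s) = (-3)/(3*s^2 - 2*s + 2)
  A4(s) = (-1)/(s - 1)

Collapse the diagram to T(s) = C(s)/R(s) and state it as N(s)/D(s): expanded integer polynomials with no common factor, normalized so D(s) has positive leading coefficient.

Answer: (12 - 12*s)/(18*s^5 - 9*s^4 - 5*s^3 + 24*s^2 + 15*s + 2)

Working:
1. reduce the feedback loop with forward A3 and return A4 -> (3 - 3*s)/(3*s^3 - 5*s^2 + 4*s + 1)
2. multiply A1, A2, [A3/(1+A3*A4)] (series); the result is T(s) itself (integer coefficients, no common factor, positive leading denominator coefficient)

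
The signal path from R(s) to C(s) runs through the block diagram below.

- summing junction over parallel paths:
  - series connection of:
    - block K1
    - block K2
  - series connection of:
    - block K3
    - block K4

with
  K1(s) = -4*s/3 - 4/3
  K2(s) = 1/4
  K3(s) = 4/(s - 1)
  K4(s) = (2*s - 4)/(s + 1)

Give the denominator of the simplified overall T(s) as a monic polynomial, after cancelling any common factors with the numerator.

Step 1. reduce the series chain K1, K2; result -s/3 - 1/3
Step 2. multiply K3, K4 (series); result (8*s - 16)/(s^2 - 1)
Step 3. add (K1*K2), (K3*K4) (parallel); result (-s^3 - s^2 + 25*s - 47)/(3*s^2 - 3)
T(s) is the step-3 result (common factors already cancelled). Leading coefficient of the denominator: 3. Divide through by 3 for the monic polynomial.

Final answer: s^2 - 1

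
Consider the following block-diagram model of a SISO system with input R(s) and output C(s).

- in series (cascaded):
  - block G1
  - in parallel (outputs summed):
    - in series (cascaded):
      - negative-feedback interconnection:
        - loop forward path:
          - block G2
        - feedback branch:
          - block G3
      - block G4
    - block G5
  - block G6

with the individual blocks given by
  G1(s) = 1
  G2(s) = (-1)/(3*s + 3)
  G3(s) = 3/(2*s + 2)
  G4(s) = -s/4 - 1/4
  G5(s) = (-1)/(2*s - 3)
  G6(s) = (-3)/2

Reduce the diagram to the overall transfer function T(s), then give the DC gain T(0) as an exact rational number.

Step 1: collapse the loop (G2 forward, G3 return) = (-2*s - 2)/(6*s^2 + 12*s + 3)
Step 2: series reduction of [G2/(1+G2*G3)], G4 = (s^2 + 2*s + 1)/(12*s^2 + 24*s + 6)
Step 3: parallel reduction of ([G2/(1+G2*G3)]*G4), G5 = (2*s^3 - 11*s^2 - 28*s - 9)/(24*s^3 + 12*s^2 - 60*s - 18)
Step 4: reduce the series chain G1, (([G2/(1+G2*G3)]*G4)+G5), G6 = (-2*s^3 + 11*s^2 + 28*s + 9)/(16*s^3 + 8*s^2 - 40*s - 12)
That last expression is T(s); at s = 0 only the constant terms survive, so T(0) = 9/(-12) = -3/4.

Final answer: -3/4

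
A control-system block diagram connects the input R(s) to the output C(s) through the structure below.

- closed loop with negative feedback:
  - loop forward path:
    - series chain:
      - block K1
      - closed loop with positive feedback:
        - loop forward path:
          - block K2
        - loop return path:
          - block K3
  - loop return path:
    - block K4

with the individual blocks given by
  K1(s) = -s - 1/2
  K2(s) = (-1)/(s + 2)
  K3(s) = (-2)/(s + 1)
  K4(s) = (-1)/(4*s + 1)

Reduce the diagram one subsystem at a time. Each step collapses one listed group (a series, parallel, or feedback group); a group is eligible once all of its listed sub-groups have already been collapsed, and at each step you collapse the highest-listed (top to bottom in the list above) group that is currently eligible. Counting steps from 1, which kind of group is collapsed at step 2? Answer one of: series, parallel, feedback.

Answer: series

Working:
Step 1: apply the feedback formula to K2, K3
Step 2: cascade K1, [K2/(1-K2*K3)]
Step 3: close the feedback loop around (K1*[K2/(1-K2*K3)]), K4
So the answer for step 2 is series.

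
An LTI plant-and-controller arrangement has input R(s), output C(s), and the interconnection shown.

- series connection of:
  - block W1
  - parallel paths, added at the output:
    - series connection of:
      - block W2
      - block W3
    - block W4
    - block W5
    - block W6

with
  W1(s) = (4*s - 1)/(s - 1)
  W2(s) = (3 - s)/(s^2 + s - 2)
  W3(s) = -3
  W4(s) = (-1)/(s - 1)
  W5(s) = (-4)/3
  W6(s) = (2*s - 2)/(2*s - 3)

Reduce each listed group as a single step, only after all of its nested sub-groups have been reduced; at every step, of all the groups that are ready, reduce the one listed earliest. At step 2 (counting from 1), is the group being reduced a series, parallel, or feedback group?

(1) combine W2, W3 in series
(2) reduce the parallel group (W2*W3), W4, W5, W6
(3) series reduction of W1, ((W2*W3)+W4+W5+W6)
At step 2 the group reduced is parallel.

Therefore the answer is parallel.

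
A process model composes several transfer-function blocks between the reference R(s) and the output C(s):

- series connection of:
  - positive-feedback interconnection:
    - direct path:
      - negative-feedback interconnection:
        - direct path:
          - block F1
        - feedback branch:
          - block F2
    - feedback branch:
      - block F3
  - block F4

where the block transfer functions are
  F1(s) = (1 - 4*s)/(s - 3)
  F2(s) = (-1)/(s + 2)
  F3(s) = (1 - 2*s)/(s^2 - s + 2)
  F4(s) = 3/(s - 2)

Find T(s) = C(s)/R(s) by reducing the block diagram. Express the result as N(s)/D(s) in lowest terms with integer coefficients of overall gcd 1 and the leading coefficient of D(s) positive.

The answer is (-12*s^4 - 9*s^3 + 3*s^2 - 48*s + 12)/(s^5 - 8*s^4 - 6*s^3 + 60*s^2 - 64*s + 32).

Reasoning:
(1) reduce the feedback loop with forward F1 and return F2; result (-4*s^2 - 7*s + 2)/(s^2 + 3*s - 7)
(2) collapse the loop ([F1/(1+F1*F2)] forward, F3 return); result (-4*s^4 - 3*s^3 + s^2 - 16*s + 4)/(s^4 - 6*s^3 - 18*s^2 + 24*s - 16)
(3) multiply [[F1/(1+F1*F2)]/(1-[F1/(1+F1*F2)]*F3)], F4 (series); the result is T(s) itself (integer coefficients, no common factor, positive leading denominator coefficient)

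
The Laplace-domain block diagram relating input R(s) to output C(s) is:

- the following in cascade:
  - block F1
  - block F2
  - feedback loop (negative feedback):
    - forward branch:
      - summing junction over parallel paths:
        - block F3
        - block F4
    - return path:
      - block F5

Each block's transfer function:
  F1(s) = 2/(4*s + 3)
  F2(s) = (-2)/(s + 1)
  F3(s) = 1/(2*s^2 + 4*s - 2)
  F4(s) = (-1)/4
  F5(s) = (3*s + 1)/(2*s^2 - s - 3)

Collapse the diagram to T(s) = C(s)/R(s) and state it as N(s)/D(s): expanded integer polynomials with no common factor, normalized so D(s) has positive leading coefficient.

Answer: (8*s^3 + 4*s^2 - 48*s + 36)/(32*s^5 + 60*s^4 - 113*s^3 - 157*s^2 + 21*s + 45)

Working:
Step 1 - sum the parallel branches F3, F4 gives (-s^2 - 2*s + 3)/(4*s^2 + 8*s - 4)
Step 2 - collapse the loop ((F3+F4) forward, F5 return) gives (-2*s^4 - 3*s^3 + 11*s^2 + 3*s - 9)/(8*s^4 + 9*s^3 - 35*s^2 - 13*s + 15)
Step 3 - reduce the series chain F1, F2, [(F3+F4)/(1+(F3+F4)*F5)]: this yields T(s), and no further normalization is needed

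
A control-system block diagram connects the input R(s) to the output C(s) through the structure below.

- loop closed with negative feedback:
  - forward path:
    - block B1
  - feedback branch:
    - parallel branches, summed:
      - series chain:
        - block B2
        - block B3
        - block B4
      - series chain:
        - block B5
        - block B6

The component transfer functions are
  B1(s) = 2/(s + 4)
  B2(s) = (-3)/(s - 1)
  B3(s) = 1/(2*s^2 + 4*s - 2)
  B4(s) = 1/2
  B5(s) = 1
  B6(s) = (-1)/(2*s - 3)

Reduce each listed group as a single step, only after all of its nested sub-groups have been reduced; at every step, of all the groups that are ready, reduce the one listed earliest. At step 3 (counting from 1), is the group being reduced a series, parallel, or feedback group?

Step 1 - multiply B2, B3, B4 (series)
Step 2 - combine B5, B6 in series
Step 3 - reduce the parallel group (B2*B3*B4), (B5*B6)
Step 4 - apply the feedback formula to B1, ((B2*B3*B4)+(B5*B6))
Step 3: parallel.

Hence the answer: parallel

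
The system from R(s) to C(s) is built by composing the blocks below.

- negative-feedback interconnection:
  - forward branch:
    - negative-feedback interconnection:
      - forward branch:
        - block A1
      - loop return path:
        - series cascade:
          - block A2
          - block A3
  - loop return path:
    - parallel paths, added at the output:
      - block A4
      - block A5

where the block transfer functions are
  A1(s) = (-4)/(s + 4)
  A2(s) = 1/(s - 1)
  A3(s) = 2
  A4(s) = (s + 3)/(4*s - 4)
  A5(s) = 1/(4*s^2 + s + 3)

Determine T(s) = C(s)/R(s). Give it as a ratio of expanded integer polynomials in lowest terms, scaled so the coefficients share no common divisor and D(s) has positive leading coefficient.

Step 1. cascade A2, A3: 2/(s - 1)
Step 2. close the feedback loop around A1, (A2*A3): (4 - 4*s)/(s^2 + 3*s - 12)
Step 3. parallel reduction of A4, A5: (4*s^3 + 13*s^2 + 10*s + 5)/(16*s^3 - 12*s^2 + 8*s - 12)
Step 4. apply the feedback formula to [A1/(1+A1*(A2*A3))], (A4+A5); the result is T(s) itself (integer coefficients, no common factor, positive leading denominator coefficient)

Therefore the answer is (-16*s^3 + 12*s^2 - 8*s + 12)/(4*s^4 + 9*s^3 - 55*s^2 - 13*s - 41).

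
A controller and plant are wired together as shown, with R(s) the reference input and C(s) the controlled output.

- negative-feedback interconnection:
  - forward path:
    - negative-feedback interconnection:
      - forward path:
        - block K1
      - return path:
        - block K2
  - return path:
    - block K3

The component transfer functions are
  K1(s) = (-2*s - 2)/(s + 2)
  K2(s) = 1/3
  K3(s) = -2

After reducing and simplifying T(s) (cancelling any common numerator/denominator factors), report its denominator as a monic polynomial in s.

[1] reduce the feedback loop with forward K1 and return K2 -> (-6*s - 6)/(s + 4)
[2] reduce the feedback loop with forward [K1/(1+K1*K2)] and return K3 -> (-6*s - 6)/(13*s + 16)
The result of step 2 is T(s) in lowest terms. Its denominator has leading coefficient 13; dividing the denominator through by 13 makes it monic.

Hence the answer: s + 16/13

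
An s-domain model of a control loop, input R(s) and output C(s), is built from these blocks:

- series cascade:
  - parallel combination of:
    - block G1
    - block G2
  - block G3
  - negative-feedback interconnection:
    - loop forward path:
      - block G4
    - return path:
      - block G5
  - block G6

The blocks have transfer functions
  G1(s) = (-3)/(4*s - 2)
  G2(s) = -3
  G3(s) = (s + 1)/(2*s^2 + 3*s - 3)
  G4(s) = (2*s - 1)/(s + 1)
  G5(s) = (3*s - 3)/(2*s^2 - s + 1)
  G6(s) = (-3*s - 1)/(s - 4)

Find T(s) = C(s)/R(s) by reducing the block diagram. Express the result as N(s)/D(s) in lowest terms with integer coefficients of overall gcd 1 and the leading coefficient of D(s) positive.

Answer: (72*s^5 + 42*s^4 - 3*s^3 + 33*s^2 + 3*s - 3)/(8*s^6 + 8*s^5 - 166*s^4 - 56*s^3 + 398*s^2 - 336*s + 96)

Working:
1. reduce the parallel group G1, G2; result (3 - 12*s)/(4*s - 2)
2. collapse the loop (G4 forward, G5 return); result (4*s^3 - 4*s^2 + 3*s - 1)/(2*s^3 + 7*s^2 - 9*s + 4)
3. cascade (G1+G2), G3, [G4/(1+G4*G5)], G6, which is the overall transfer function T(s) = C(s)/R(s) in lowest terms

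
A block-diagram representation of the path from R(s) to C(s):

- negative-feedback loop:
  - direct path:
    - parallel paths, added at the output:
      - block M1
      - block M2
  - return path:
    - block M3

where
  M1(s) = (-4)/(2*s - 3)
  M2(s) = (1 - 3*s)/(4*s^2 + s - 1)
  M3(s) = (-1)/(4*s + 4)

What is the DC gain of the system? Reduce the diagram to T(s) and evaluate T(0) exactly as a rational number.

1. sum the parallel branches M1, M2; result (-22*s^2 + 7*s + 1)/(8*s^3 - 10*s^2 - 5*s + 3)
2. reduce the feedback loop with forward (M1+M2) and return M3; result (-88*s^3 - 60*s^2 + 32*s + 4)/(32*s^4 - 8*s^3 - 38*s^2 - 15*s + 11)
DC gain: substitute s = 0 into T(s) from step 2: T(0) = 4/11.

Answer: 4/11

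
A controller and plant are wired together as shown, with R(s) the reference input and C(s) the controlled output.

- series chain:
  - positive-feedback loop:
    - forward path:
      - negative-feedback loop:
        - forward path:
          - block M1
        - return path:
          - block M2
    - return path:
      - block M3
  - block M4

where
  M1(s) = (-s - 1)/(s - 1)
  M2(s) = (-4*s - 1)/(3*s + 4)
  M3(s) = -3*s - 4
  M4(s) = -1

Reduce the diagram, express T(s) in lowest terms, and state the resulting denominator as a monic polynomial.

1. reduce the feedback loop with forward M1 and return M2 -> (-3*s^2 - 7*s - 4)/(7*s^2 + 6*s - 3)
2. reduce the feedback loop with forward [M1/(1+M1*M2)] and return M3 -> (3*s^2 + 7*s + 4)/(9*s^3 + 26*s^2 + 34*s + 19)
3. reduce the series chain [[M1/(1+M1*M2)]/(1-[M1/(1+M1*M2)]*M3)], M4 -> (-3*s^2 - 7*s - 4)/(9*s^3 + 26*s^2 + 34*s + 19)
Step 3 gives the fully reduced T(s), with no common factor left to cancel. The denominator's leading coefficient is 9, so divide each of its coefficients by 9 to get the monic form.

Therefore the answer is s^3 + 26*s^2/9 + 34*s/9 + 19/9.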